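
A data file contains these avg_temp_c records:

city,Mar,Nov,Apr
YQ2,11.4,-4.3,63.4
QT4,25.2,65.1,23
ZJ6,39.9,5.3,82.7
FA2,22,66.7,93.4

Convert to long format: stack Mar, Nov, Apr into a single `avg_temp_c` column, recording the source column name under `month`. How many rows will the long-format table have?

4 city values × 3 melted columns = 12 rows.

12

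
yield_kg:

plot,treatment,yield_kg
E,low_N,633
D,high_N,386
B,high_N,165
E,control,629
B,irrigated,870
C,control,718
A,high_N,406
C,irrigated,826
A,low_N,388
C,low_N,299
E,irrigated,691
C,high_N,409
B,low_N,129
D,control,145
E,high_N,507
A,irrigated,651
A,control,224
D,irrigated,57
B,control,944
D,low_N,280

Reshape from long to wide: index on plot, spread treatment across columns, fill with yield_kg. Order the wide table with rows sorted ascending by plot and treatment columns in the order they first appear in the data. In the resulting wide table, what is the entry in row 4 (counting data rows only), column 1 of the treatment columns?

With rows sorted ascending by plot, row 4 is plot=D. treatment columns in first-appearance order: low_N, high_N, control, irrigated; column 1 is low_N.
Long rows with plot=D, treatment=low_N: yield_kg = 280.

280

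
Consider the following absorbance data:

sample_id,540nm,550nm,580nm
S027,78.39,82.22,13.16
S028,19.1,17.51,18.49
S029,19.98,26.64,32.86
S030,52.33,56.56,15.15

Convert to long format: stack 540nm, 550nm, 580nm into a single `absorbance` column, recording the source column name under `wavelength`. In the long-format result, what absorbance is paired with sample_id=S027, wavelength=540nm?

Unpivoting turns each (sample_id, wide-column) pair into one long row.
The wide cell at row S027, column 540nm holds 78.39, so the long row (S027, 540nm) has absorbance=78.39.

78.39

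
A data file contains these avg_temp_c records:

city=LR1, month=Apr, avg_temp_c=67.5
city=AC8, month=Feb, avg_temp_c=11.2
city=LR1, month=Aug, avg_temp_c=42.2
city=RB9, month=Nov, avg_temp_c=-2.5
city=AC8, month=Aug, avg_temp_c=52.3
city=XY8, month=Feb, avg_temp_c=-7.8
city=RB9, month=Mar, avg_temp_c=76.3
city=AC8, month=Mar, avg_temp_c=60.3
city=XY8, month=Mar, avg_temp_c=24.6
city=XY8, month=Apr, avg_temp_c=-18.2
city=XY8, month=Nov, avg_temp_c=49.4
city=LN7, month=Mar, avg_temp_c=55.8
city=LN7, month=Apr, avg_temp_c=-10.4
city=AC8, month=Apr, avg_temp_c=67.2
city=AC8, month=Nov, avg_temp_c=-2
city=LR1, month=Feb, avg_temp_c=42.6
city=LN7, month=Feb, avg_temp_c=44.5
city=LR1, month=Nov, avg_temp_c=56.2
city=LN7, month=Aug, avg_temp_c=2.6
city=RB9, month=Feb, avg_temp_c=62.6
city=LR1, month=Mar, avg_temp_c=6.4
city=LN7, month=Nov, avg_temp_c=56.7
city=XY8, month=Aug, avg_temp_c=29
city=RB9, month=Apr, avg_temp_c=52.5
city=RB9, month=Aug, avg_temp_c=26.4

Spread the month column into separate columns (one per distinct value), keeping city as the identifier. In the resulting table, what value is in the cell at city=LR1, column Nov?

Wide layout: rows indexed by city, columns are the 5 distinct month values (Apr, Feb, Aug, Nov, Mar).
Cell (city=LR1, month=Nov) draws from the long row where city=LR1 and month=Nov, which has avg_temp_c=56.2.

56.2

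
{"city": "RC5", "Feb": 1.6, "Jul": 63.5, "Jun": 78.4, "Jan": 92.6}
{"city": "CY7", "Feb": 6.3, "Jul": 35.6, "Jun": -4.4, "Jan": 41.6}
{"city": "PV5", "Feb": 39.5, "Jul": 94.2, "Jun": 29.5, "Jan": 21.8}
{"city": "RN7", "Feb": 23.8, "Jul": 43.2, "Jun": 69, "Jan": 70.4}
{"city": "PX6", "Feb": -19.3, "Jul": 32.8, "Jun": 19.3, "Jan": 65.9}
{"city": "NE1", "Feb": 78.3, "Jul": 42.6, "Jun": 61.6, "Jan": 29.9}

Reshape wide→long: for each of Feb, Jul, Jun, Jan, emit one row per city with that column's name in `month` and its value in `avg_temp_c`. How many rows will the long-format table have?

24

6 city values × 4 melted columns = 24 rows.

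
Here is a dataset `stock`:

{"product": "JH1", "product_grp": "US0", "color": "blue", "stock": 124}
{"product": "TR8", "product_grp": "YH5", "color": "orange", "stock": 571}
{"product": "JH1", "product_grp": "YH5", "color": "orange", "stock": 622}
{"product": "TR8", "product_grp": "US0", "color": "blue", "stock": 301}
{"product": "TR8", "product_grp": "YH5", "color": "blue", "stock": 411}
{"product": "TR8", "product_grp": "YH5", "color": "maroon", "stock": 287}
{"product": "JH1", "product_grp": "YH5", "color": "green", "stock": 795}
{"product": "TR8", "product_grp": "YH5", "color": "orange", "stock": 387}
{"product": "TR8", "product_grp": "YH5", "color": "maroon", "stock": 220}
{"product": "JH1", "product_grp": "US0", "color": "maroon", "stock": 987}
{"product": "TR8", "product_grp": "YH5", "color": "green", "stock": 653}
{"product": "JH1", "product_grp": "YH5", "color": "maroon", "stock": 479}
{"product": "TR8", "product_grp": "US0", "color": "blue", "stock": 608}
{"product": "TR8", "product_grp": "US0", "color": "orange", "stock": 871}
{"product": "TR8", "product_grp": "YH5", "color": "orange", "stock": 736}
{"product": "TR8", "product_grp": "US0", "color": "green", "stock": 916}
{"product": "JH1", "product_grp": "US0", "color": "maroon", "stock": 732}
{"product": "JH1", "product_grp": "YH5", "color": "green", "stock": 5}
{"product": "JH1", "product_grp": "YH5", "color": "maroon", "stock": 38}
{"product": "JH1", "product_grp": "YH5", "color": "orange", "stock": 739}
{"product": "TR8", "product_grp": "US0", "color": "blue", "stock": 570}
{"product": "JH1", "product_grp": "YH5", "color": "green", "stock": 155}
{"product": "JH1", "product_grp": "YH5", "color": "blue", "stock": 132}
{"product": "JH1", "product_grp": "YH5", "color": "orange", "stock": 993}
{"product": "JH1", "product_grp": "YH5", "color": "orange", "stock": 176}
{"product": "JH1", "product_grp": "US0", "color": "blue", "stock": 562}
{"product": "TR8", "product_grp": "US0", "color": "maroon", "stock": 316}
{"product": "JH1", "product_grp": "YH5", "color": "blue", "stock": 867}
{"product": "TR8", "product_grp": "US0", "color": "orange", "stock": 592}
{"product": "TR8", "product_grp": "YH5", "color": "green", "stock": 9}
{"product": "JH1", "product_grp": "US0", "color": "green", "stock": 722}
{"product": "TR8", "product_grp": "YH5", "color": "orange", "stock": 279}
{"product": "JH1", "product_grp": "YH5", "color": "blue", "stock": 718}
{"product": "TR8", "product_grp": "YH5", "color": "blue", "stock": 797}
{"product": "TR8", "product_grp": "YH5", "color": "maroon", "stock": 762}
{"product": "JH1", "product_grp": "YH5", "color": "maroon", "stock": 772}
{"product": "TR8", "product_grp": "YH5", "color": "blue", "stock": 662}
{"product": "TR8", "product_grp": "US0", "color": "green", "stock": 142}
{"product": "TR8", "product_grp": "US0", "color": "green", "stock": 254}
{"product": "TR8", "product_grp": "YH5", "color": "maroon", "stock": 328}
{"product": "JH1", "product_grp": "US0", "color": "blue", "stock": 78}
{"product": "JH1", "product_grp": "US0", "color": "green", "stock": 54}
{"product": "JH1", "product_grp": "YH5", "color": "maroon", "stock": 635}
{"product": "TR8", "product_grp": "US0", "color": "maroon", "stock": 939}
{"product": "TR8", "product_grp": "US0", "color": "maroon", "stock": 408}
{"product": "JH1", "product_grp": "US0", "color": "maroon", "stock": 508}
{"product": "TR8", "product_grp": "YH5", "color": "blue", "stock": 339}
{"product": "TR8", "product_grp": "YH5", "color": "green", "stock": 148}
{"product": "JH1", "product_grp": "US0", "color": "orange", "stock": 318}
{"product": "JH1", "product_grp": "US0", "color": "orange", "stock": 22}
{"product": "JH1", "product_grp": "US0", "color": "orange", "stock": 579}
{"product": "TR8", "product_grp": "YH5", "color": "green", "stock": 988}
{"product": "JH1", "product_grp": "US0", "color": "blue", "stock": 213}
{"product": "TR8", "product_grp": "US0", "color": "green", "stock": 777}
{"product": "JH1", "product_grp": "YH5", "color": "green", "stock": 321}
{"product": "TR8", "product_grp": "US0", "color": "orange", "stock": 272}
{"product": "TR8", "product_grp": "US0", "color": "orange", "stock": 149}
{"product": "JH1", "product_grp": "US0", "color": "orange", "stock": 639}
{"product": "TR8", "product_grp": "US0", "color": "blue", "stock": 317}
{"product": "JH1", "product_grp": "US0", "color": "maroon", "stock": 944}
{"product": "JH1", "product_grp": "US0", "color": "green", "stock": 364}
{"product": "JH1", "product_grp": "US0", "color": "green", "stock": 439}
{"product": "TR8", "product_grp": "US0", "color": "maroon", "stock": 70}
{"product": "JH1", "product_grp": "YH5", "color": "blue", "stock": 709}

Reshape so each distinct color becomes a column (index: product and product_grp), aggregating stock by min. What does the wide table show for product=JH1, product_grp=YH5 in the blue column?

132

Rows with product=JH1, product_grp=YH5 and color=blue: stock values are 132, 867, 718, 709.
min(132, 867, 718, 709) = 132.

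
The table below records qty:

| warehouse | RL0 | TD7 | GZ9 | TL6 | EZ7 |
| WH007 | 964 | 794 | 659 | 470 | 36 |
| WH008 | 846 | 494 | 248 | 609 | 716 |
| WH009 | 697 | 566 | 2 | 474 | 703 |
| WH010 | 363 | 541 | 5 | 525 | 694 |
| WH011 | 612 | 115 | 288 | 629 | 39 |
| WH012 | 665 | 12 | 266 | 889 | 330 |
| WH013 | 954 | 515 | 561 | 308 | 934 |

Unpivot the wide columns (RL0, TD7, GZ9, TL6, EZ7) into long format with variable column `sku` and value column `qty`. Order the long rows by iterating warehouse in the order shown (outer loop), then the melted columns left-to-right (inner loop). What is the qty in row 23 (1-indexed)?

288

35 rows total (7 × 5). Row 23: index ⌊(23-1)/5⌋ = 4 into warehouse → WH011; (23-1) mod 5 = 2 into the melted columns → GZ9.
So row 23 is (WH011, GZ9, 288); qty = 288.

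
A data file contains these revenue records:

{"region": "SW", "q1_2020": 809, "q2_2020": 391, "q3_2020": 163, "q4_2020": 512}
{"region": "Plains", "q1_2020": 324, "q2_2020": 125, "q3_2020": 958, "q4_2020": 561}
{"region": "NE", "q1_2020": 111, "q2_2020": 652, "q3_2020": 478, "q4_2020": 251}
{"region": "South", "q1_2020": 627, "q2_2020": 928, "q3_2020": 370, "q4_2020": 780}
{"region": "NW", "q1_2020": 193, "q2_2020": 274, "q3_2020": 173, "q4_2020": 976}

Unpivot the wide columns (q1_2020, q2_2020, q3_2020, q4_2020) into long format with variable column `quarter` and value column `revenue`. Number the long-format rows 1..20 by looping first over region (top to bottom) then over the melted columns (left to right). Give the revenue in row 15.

20 rows total (5 × 4). Row 15: index ⌊(15-1)/4⌋ = 3 into region → South; (15-1) mod 4 = 2 into the melted columns → q3_2020.
So row 15 is (South, q3_2020, 370); revenue = 370.

370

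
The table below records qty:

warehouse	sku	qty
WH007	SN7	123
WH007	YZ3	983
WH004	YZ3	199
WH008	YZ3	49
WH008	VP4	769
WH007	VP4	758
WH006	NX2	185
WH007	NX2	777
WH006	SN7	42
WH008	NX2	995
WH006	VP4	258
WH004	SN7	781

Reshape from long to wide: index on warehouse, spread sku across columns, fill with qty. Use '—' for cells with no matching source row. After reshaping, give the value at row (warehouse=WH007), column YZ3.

The long row with warehouse=WH007, sku=YZ3 has qty=983.

983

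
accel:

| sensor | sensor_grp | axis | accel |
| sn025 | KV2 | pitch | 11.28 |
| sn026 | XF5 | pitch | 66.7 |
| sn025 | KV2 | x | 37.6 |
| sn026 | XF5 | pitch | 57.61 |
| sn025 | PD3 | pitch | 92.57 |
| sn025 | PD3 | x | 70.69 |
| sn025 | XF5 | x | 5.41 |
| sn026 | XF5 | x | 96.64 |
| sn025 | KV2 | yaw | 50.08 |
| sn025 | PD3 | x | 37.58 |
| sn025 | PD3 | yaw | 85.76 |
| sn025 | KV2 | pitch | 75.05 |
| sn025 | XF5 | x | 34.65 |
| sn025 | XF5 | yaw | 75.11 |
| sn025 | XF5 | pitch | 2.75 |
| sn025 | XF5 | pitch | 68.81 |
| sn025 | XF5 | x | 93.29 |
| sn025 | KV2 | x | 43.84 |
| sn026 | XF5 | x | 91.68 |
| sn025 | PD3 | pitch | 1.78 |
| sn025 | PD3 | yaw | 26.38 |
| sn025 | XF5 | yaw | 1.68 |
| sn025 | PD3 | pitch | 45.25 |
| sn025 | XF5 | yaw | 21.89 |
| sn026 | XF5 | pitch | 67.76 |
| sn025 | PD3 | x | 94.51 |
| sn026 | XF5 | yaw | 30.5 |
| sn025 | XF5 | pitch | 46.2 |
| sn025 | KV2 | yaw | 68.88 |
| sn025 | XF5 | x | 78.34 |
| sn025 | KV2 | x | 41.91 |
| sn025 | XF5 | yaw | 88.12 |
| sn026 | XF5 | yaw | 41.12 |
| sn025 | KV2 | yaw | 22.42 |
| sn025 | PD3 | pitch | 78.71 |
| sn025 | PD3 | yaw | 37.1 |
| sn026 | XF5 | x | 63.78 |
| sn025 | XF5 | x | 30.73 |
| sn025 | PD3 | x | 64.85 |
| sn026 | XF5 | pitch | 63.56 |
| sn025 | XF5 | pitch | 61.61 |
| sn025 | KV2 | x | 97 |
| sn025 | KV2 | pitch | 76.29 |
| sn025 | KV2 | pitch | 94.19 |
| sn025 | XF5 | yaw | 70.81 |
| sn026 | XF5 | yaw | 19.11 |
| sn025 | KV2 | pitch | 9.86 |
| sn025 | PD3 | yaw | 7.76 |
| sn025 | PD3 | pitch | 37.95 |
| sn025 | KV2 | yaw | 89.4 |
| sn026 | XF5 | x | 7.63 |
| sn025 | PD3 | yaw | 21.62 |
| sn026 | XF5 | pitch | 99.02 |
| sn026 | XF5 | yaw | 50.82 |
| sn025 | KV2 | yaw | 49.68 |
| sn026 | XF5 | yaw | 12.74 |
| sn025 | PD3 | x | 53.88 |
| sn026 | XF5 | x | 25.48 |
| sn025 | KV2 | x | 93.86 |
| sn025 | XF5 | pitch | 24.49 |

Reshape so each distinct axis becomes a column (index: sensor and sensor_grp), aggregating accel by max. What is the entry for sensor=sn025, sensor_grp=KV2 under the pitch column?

Rows with sensor=sn025, sensor_grp=KV2 and axis=pitch: accel values are 11.28, 75.05, 76.29, 94.19, 9.86.
max(11.28, 75.05, 76.29, 94.19, 9.86) = 94.19.

94.19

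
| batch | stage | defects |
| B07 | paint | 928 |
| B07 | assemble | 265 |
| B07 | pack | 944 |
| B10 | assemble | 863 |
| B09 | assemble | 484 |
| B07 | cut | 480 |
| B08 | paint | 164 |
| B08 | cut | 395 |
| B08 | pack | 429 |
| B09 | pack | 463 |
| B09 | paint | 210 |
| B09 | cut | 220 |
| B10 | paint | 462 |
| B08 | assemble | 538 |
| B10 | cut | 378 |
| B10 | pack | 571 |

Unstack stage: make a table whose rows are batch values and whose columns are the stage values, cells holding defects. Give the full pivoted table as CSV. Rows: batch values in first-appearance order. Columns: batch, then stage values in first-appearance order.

Columns: batch plus the 4 distinct stage values (paint, assemble, pack, cut).
For example, row B07 column paint takes defects=928 from the long row (B07, paint).

batch,paint,assemble,pack,cut
B07,928,265,944,480
B10,462,863,571,378
B09,210,484,463,220
B08,164,538,429,395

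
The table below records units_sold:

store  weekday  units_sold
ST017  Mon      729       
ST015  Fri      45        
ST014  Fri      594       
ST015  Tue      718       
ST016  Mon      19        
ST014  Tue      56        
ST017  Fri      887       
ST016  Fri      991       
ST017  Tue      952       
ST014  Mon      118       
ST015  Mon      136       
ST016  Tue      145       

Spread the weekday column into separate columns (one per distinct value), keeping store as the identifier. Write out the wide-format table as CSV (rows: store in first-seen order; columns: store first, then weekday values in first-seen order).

Columns: store plus the 3 distinct weekday values (Mon, Fri, Tue).
For example, row ST017 column Mon takes units_sold=729 from the long row (ST017, Mon).

store,Mon,Fri,Tue
ST017,729,887,952
ST015,136,45,718
ST014,118,594,56
ST016,19,991,145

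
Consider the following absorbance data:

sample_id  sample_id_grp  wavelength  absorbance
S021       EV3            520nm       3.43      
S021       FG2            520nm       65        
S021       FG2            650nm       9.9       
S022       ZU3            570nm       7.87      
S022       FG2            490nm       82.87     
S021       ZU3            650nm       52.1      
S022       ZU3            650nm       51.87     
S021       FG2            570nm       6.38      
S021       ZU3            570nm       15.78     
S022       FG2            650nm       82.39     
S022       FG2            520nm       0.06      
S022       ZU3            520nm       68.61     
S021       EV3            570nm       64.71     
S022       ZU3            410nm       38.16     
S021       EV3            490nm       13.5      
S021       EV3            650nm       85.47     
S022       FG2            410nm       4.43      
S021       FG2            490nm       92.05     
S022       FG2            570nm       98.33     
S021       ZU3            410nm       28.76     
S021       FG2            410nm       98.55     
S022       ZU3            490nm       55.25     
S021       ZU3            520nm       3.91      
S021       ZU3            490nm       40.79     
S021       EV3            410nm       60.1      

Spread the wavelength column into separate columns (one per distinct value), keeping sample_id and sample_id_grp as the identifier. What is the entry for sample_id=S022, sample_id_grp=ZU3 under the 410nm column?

38.16

Wide layout: rows indexed by sample_id and sample_id_grp, columns are the 5 distinct wavelength values (520nm, 650nm, 570nm, 490nm, 410nm).
Cell (sample_id=S022, sample_id_grp=ZU3, wavelength=410nm) draws from the long row where sample_id=S022, sample_id_grp=ZU3 and wavelength=410nm, which has absorbance=38.16.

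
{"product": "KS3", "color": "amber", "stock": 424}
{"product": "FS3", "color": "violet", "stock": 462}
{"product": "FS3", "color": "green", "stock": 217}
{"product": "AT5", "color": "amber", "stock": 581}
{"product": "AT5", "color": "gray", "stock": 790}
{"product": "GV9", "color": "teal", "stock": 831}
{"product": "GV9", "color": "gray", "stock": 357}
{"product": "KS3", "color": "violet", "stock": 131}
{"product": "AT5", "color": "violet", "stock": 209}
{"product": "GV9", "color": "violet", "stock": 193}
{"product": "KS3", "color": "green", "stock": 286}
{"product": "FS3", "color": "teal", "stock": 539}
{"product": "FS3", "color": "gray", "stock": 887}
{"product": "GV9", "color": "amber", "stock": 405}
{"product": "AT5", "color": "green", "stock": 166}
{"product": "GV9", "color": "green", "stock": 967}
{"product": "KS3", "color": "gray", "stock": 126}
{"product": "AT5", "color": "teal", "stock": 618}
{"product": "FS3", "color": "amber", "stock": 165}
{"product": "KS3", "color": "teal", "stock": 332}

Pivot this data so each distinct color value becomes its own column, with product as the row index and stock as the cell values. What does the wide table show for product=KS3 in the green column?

286

Wide layout: rows indexed by product, columns are the 5 distinct color values (amber, violet, green, gray, teal).
Cell (product=KS3, color=green) draws from the long row where product=KS3 and color=green, which has stock=286.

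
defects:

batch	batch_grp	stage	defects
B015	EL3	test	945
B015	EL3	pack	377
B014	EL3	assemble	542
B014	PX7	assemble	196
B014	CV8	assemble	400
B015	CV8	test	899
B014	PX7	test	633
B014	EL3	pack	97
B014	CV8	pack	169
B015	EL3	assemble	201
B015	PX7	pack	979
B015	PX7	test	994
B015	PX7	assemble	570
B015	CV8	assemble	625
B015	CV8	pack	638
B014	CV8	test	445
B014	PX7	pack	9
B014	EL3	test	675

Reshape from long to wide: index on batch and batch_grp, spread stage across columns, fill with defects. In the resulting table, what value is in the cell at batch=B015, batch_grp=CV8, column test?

Wide layout: rows indexed by batch and batch_grp, columns are the 3 distinct stage values (test, pack, assemble).
Cell (batch=B015, batch_grp=CV8, stage=test) draws from the long row where batch=B015, batch_grp=CV8 and stage=test, which has defects=899.

899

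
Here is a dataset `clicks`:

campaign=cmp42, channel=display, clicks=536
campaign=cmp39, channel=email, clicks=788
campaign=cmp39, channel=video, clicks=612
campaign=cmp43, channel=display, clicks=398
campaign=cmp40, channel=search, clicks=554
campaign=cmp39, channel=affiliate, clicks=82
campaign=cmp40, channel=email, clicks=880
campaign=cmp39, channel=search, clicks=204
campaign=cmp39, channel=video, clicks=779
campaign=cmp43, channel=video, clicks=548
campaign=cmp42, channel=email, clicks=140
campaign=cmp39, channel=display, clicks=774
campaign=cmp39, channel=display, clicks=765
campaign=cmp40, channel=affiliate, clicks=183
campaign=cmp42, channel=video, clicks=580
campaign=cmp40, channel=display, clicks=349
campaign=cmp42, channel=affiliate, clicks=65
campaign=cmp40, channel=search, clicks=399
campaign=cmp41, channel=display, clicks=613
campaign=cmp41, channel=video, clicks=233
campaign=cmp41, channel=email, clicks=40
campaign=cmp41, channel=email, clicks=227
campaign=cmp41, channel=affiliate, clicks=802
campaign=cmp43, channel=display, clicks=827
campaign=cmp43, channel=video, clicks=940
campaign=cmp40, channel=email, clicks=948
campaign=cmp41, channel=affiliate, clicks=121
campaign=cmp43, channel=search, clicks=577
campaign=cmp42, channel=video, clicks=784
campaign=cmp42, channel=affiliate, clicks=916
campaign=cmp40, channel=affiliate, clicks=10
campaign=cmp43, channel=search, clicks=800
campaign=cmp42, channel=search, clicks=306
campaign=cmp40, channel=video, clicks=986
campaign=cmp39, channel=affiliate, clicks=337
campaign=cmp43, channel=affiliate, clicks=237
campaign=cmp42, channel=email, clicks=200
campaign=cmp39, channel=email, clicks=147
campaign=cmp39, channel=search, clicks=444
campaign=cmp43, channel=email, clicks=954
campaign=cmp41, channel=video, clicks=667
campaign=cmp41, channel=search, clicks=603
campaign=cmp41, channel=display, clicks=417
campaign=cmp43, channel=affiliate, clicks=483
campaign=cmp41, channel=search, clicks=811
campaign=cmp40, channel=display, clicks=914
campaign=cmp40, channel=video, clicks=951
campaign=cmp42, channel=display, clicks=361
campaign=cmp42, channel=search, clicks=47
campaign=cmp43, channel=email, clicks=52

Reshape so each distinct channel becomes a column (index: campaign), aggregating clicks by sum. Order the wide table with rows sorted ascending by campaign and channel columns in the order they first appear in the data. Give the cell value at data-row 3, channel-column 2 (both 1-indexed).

267

With rows sorted ascending by campaign, row 3 is campaign=cmp41. channel columns in first-appearance order: display, email, video, search, affiliate; column 2 is email.
Long rows with campaign=cmp41, channel=email: 40 + 227 = 267.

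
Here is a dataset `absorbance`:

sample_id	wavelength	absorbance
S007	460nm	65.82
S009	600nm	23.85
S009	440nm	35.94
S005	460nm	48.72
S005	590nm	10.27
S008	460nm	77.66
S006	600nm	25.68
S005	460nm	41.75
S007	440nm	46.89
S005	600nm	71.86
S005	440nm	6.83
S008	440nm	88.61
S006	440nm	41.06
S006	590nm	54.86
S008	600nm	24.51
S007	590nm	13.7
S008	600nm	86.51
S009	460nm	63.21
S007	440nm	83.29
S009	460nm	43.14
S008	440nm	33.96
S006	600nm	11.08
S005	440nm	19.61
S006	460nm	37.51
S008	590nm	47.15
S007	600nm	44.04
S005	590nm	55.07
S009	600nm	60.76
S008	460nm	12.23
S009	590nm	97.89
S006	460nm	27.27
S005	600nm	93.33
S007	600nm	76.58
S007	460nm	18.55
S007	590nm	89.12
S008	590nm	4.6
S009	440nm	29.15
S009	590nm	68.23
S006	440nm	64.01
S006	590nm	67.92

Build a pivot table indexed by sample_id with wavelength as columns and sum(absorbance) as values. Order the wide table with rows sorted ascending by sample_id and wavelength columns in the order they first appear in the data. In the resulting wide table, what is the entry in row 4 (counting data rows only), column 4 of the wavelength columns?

51.75

With rows sorted ascending by sample_id, row 4 is sample_id=S008. wavelength columns in first-appearance order: 460nm, 600nm, 440nm, 590nm; column 4 is 590nm.
Long rows with sample_id=S008, wavelength=590nm: 47.15 + 4.6 = 51.75.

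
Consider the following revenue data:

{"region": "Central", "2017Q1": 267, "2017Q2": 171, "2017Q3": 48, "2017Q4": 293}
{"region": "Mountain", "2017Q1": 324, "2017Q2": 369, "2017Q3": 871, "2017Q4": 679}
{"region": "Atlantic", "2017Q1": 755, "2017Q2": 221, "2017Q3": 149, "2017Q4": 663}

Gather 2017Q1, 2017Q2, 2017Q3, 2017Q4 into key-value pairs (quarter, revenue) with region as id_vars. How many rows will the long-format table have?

12

3 region values × 4 melted columns = 12 rows.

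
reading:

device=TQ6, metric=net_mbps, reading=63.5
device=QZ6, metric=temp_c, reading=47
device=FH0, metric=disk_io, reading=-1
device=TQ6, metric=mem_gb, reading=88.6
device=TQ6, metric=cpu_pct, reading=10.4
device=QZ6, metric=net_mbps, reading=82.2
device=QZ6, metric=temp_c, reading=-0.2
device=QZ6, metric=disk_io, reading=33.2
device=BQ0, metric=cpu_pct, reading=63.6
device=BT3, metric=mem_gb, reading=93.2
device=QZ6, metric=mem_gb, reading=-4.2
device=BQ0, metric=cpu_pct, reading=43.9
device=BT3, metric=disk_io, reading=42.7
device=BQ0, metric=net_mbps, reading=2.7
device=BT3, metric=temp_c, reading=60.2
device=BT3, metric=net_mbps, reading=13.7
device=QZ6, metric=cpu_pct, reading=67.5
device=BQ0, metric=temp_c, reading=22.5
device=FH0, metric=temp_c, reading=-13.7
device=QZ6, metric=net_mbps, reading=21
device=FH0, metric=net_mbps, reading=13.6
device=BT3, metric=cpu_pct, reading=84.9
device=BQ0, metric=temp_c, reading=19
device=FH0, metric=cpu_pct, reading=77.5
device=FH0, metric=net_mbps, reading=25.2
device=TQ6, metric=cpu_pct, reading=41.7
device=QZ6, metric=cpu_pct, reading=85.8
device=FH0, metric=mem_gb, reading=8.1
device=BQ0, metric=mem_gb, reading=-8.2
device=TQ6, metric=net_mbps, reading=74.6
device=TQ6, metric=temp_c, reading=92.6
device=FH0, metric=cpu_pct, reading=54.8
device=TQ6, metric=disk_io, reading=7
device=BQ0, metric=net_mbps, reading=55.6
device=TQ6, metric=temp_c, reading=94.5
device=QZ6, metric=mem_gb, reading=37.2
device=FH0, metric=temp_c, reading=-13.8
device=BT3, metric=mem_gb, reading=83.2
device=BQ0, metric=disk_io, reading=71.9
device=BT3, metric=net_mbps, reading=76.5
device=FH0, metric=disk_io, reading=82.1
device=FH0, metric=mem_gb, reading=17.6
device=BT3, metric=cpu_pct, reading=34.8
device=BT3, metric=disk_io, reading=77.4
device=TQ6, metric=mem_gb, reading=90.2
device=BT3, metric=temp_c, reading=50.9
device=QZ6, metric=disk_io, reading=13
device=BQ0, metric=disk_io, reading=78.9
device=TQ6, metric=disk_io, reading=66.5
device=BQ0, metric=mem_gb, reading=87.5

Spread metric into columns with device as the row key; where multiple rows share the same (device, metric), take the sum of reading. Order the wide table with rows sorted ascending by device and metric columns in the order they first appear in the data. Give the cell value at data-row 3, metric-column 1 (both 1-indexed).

With rows sorted ascending by device, row 3 is device=FH0. metric columns in first-appearance order: net_mbps, temp_c, disk_io, mem_gb, cpu_pct; column 1 is net_mbps.
Long rows with device=FH0, metric=net_mbps: 13.6 + 25.2 = 38.8.

38.8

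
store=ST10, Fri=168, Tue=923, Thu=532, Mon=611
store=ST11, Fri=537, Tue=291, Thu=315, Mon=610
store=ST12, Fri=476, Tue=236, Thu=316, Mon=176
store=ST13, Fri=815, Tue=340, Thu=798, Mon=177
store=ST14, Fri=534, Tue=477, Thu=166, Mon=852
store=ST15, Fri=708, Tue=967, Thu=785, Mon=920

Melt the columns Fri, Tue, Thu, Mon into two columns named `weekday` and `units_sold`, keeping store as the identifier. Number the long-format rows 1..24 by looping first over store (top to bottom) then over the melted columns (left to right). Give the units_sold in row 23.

24 rows total (6 × 4). Row 23: index ⌊(23-1)/4⌋ = 5 into store → ST15; (23-1) mod 4 = 2 into the melted columns → Thu.
So row 23 is (ST15, Thu, 785); units_sold = 785.

785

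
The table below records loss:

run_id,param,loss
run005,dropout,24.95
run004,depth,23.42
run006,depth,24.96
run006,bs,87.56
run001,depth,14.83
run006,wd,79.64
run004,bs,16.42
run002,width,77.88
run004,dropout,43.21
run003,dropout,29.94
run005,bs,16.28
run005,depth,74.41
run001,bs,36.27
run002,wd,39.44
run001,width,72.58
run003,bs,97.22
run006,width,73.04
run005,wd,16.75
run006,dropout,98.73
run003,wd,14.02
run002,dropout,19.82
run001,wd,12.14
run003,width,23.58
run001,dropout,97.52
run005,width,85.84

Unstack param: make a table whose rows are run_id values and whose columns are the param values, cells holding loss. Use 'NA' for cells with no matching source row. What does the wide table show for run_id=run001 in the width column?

The long row with run_id=run001, param=width has loss=72.58.

72.58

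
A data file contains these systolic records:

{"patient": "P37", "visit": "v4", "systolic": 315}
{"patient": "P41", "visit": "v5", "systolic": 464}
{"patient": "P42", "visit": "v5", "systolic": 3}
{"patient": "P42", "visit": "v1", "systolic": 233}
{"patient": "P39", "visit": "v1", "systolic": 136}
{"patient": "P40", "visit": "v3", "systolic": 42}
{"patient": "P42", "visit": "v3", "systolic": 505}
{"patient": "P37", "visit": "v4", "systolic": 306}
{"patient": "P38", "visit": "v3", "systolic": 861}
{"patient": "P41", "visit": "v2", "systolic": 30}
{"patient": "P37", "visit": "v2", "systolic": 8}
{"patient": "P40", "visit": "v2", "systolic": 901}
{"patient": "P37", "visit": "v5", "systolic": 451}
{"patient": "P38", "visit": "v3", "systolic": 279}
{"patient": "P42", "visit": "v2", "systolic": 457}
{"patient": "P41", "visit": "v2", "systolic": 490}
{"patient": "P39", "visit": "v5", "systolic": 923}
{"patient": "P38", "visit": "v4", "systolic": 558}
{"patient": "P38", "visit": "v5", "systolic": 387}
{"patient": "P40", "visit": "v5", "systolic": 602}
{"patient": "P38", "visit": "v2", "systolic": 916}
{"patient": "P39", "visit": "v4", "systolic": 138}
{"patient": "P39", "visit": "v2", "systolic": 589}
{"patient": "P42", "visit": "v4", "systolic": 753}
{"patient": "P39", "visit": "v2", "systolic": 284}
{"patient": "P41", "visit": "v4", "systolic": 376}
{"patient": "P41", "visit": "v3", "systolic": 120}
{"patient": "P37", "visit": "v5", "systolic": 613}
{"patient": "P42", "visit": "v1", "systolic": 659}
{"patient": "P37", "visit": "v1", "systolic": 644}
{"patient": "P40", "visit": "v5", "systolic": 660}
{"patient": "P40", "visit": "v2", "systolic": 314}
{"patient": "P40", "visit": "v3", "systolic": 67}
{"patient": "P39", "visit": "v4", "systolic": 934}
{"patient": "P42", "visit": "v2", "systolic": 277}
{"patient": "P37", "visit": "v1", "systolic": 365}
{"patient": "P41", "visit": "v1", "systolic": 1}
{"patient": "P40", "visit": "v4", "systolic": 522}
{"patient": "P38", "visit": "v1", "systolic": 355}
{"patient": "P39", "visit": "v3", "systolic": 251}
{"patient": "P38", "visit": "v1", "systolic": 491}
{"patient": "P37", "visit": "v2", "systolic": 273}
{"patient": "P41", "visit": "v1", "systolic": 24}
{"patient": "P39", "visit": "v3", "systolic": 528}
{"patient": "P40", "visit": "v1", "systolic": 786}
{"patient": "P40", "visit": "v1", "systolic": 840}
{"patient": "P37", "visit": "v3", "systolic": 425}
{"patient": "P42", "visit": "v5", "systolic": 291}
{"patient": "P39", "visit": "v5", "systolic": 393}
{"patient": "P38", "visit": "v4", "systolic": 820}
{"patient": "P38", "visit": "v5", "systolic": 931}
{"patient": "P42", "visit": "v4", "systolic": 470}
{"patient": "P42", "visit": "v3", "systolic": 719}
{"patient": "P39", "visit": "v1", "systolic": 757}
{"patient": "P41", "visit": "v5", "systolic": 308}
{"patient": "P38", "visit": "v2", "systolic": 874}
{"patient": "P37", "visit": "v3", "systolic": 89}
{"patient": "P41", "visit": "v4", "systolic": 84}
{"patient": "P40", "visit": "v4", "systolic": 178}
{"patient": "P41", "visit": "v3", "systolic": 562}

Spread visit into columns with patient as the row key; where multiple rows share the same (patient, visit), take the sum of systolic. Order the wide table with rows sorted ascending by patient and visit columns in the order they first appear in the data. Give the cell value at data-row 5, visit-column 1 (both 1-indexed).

With rows sorted ascending by patient, row 5 is patient=P41. visit columns in first-appearance order: v4, v5, v1, v3, v2; column 1 is v4.
Long rows with patient=P41, visit=v4: 376 + 84 = 460.

460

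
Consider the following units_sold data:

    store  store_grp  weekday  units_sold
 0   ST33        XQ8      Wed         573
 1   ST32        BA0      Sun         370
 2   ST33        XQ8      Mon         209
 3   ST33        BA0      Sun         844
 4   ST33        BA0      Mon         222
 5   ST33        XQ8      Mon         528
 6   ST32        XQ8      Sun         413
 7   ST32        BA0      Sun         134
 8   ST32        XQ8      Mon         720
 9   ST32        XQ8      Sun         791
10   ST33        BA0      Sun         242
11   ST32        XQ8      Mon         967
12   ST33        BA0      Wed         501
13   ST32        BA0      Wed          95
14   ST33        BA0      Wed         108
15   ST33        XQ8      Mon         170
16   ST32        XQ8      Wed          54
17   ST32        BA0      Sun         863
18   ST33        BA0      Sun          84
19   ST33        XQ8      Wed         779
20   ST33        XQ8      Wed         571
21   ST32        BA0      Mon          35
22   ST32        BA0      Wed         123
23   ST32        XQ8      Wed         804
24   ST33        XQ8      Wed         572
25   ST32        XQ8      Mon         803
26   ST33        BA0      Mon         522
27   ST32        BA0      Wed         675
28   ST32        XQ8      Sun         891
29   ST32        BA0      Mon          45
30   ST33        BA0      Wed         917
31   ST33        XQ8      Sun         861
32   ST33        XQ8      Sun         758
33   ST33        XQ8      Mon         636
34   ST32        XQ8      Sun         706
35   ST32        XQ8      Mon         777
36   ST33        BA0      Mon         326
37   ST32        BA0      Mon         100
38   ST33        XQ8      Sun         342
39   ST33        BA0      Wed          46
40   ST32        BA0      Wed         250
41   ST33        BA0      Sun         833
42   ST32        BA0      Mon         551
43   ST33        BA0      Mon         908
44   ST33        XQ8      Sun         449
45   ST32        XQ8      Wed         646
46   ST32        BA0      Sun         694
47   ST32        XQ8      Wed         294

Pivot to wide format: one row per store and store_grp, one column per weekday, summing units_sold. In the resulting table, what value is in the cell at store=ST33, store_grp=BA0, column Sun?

Rows with store=ST33, store_grp=BA0 and weekday=Sun: units_sold values are 844, 242, 84, 833.
844 + 242 + 84 + 833 = 2003.

2003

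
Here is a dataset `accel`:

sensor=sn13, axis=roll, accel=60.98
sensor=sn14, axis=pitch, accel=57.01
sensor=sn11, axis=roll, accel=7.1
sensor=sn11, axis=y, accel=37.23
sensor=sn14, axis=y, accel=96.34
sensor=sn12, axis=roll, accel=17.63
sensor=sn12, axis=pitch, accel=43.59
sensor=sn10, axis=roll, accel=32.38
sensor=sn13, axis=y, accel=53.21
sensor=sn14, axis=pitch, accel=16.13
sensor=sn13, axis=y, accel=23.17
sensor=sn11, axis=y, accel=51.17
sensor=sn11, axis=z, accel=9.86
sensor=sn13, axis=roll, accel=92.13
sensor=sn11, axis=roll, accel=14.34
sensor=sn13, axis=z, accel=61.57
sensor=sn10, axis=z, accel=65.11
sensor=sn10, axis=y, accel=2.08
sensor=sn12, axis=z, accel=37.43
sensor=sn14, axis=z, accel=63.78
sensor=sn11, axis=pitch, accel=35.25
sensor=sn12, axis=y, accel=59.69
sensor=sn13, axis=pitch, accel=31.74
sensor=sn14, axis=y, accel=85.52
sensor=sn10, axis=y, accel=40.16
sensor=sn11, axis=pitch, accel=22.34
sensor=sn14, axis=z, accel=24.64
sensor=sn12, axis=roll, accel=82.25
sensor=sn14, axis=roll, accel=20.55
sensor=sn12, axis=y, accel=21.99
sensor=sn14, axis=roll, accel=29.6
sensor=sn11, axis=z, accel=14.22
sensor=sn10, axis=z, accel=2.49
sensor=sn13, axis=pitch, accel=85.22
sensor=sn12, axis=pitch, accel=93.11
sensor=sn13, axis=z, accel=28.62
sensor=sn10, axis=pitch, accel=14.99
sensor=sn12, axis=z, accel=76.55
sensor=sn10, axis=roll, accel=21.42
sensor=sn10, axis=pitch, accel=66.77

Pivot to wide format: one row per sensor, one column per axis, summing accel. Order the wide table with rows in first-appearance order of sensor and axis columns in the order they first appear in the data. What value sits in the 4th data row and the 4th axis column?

With rows in first-appearance order of sensor, row 4 is sensor=sn12. axis columns in first-appearance order: roll, pitch, y, z; column 4 is z.
Long rows with sensor=sn12, axis=z: 37.43 + 76.55 = 113.98.

113.98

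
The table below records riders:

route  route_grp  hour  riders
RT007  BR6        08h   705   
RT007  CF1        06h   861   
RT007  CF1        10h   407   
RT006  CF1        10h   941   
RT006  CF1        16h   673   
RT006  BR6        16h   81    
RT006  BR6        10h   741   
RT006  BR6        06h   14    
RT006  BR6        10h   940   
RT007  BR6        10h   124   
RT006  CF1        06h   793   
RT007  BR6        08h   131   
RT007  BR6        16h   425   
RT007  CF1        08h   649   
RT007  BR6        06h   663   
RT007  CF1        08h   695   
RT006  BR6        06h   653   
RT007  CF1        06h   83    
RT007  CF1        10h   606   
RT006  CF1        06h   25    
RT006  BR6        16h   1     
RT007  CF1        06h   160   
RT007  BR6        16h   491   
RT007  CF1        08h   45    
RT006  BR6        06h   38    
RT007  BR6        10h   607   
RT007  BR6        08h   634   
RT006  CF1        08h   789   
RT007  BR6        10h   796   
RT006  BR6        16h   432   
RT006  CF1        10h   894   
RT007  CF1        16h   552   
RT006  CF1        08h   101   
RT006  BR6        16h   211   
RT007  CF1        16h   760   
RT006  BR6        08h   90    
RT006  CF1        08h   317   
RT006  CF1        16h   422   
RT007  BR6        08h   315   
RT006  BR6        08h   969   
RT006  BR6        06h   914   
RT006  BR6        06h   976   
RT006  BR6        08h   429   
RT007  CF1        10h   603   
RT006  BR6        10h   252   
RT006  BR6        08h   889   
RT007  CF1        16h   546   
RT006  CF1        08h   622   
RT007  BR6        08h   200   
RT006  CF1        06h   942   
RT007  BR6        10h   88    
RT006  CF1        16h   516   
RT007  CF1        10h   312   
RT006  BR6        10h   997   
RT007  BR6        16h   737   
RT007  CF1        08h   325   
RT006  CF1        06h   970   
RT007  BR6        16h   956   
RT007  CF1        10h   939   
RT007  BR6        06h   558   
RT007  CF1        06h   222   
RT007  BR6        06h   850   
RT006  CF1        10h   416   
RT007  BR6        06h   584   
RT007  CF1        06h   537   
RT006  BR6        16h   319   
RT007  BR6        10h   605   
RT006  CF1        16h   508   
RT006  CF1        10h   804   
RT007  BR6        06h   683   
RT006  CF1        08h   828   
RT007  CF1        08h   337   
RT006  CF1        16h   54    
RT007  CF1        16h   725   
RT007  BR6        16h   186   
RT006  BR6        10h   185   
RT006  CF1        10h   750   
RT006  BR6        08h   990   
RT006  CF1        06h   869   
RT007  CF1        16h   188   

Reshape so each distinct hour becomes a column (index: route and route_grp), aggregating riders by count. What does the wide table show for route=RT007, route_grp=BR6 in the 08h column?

5

Rows with route=RT007, route_grp=BR6 and hour=08h: riders values are 705, 131, 634, 315, 200.
5 rows match — count = 5.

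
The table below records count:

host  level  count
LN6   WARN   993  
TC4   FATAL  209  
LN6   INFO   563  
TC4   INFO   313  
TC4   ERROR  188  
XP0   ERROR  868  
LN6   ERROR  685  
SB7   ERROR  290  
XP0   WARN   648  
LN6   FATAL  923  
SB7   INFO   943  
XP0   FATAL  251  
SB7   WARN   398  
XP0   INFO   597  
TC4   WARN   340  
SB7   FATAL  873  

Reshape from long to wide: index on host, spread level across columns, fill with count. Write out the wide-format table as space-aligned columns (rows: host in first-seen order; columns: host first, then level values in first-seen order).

host  WARN  FATAL  INFO  ERROR
LN6   993   923    563   685  
TC4   340   209    313   188  
XP0   648   251    597   868  
SB7   398   873    943   290  

Columns: host plus the 4 distinct level values (WARN, FATAL, INFO, ERROR).
For example, row LN6 column WARN takes count=993 from the long row (LN6, WARN).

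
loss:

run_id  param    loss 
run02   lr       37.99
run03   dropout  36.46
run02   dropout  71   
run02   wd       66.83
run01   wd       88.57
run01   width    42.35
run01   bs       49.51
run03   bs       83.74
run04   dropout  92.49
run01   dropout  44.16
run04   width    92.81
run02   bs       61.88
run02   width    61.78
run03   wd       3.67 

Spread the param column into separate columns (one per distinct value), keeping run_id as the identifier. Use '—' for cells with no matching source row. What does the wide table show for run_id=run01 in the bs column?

49.51

The long row with run_id=run01, param=bs has loss=49.51.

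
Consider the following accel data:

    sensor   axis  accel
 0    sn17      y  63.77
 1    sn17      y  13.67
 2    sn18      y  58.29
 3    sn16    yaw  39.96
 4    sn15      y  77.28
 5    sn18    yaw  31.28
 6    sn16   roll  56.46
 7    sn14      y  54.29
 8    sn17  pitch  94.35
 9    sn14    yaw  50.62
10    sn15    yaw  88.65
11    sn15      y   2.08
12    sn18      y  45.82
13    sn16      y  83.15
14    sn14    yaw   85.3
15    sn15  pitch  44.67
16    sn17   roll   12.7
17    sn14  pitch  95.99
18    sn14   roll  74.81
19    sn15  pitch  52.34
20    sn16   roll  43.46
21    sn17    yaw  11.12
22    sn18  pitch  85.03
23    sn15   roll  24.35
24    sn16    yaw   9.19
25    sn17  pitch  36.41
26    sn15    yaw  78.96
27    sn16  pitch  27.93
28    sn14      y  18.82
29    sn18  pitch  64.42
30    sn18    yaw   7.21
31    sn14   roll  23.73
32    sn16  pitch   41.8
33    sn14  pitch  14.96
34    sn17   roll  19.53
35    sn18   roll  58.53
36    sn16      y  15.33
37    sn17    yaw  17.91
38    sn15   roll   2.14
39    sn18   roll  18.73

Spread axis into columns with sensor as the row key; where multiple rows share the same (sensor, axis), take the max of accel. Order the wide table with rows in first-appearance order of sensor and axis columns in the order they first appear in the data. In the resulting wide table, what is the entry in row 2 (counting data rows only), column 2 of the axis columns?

31.28

With rows in first-appearance order of sensor, row 2 is sensor=sn18. axis columns in first-appearance order: y, yaw, roll, pitch; column 2 is yaw.
Long rows with sensor=sn18, axis=yaw: max(31.28, 7.21) = 31.28.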